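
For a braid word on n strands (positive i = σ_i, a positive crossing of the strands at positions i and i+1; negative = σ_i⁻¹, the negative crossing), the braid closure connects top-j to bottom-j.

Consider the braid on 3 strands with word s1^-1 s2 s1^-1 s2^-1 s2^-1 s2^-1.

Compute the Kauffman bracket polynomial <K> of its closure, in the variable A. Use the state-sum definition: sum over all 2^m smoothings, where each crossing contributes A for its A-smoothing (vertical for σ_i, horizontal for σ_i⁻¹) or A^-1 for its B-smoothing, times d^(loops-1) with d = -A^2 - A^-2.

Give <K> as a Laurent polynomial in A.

-A^12 + A^8 - A^4 + 2 - A^-4 + A^-8

Derivation:
Braid: s1^-1 s2 s1^-1 s2^-1 s2^-1 s2^-1 on 3 strands, 6 crossings.
Writhe w = (#positive) - (#negative) = 1 - 5 = -4.
Enumerate smoothing states for the bracket polynomial. There are 2^6 = 64 states.
For each crossing: s=0 is the vertical smoothing, s=1 horizontal. Crossing k contributes A^(sign_k * (1 - 2*s_k)); loop factor d = -A^2 - A^-2.
Tabulate the states by total A-exponent and number of loops L (A-exp: L × count):
  A^6: L=4 ×1
  A^4: L=3 ×6
  A^2: L=2 ×12, L=4 ×3
  A^0: L=1 ×9, L=3 ×10, L=5 ×1
  A^-2: L=2 ×12, L=4 ×3
  A^-4: L=1 ×2, L=3 ×4
  A^-6: L=2 ×1
Each group contributes A^e * Σ count * d^(L-1):
Powers of d = -A^2 - A^-2: d^2 = A^4 + 2 + A^-4; d^3 = -A^6 - 3*A^2 - 3*A^-2 - A^-6; d^4 = A^8 + 4*A^4 + 6 + 4*A^-4 + A^-8.
  A^6 * (d^3) = -A^12 - 3*A^8 - 3*A^4 - 1
  A^4 * (6*d^2) = 6*A^8 + 12*A^4 + 6
  A^2 * (12*d + 3*d^3) = -3*A^8 - 21*A^4 - 21 - 3*A^-4
  A^0 * (9 + 10*d^2 + d^4) = A^8 + 14*A^4 + 35 + 14*A^-4 + A^-8
  A^-2 * (12*d + 3*d^3) = -3*A^4 - 21 - 21*A^-4 - 3*A^-8
  A^-4 * (2 + 4*d^2) = 4 + 10*A^-4 + 4*A^-8
  A^-6 * (d) = -A^-4 - A^-8
Summing the groups: <K> = -A^12 + A^8 - A^4 + 2 - A^-4 + A^-8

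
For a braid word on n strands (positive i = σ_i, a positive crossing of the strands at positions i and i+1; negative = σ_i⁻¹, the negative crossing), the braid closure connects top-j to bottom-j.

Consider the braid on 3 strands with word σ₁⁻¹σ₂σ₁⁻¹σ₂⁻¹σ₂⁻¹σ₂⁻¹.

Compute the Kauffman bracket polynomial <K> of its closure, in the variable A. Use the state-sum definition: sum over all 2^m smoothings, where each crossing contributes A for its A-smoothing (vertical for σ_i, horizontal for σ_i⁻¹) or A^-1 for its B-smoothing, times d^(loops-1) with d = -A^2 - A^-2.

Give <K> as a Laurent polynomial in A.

Braid: s1^-1 s2 s1^-1 s2^-1 s2^-1 s2^-1 on 3 strands, 6 crossings.
Writhe w = (#positive) - (#negative) = 1 - 5 = -4.
Computing the Kauffman bracket via state sum. There are 2^6 = 64 states.
Smooth each crossing (0=||, 1=⌣⌢); contribution A^(Σ sign_k(1-2s_k)) * d^(L-1).
Tabulate the states by total A-exponent and number of loops L (A-exp: L × count):
  A^6: L=4 ×1
  A^4: L=3 ×6
  A^2: L=2 ×12, L=4 ×3
  A^0: L=1 ×9, L=3 ×10, L=5 ×1
  A^-2: L=2 ×12, L=4 ×3
  A^-4: L=1 ×2, L=3 ×4
  A^-6: L=2 ×1
Each group contributes A^e * Σ count * d^(L-1):
Powers of d = -A^2 - A^-2: d^2 = A^4 + 2 + A^-4; d^3 = -A^6 - 3*A^2 - 3*A^-2 - A^-6; d^4 = A^8 + 4*A^4 + 6 + 4*A^-4 + A^-8.
  A^6 * (d^3) = -A^12 - 3*A^8 - 3*A^4 - 1
  A^4 * (6*d^2) = 6*A^8 + 12*A^4 + 6
  A^2 * (12*d + 3*d^3) = -3*A^8 - 21*A^4 - 21 - 3*A^-4
  A^0 * (9 + 10*d^2 + d^4) = A^8 + 14*A^4 + 35 + 14*A^-4 + A^-8
  A^-2 * (12*d + 3*d^3) = -3*A^4 - 21 - 21*A^-4 - 3*A^-8
  A^-4 * (2 + 4*d^2) = 4 + 10*A^-4 + 4*A^-8
  A^-6 * (d) = -A^-4 - A^-8
Summing the groups: <K> = -A^12 + A^8 - A^4 + 2 - A^-4 + A^-8

Answer: -A^12 + A^8 - A^4 + 2 - A^-4 + A^-8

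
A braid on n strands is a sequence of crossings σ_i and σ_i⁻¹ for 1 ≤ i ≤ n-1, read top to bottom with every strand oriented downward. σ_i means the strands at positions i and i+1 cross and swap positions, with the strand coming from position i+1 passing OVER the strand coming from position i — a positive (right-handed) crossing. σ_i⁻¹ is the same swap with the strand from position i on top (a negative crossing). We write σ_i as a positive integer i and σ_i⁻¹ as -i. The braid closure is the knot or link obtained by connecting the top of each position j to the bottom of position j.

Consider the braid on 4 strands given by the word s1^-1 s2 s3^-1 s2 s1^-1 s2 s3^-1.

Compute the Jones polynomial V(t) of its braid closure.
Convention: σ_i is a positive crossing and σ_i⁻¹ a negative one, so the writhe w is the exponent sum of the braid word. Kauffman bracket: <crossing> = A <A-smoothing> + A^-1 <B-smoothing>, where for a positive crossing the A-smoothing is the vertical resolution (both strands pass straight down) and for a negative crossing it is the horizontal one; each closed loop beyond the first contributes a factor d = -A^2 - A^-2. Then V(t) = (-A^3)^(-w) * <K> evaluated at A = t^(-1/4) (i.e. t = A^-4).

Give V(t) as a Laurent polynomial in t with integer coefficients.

Braid: s1^-1 s2 s3^-1 s2 s1^-1 s2 s3^-1 on 4 strands, 7 crossings.
Writhe w = (#positive) - (#negative) = 3 - 4 = -1.
State-sum expansion of <K>. There are 2^7 = 128 states.
Each crossing splits two ways (0=vertical, 1=horizontal). The state's weight is A^(#A-smoothings - #B-smoothings) * d^(loops - 1).
Tabulate the states by total A-exponent and number of loops L (A-exp: L × count):
  A^7: L=4 ×1
  A^5: L=3 ×7
  A^3: L=2 ×19, L=4 ×2
  A^1: L=1 ×21, L=3 ×14
  A^-1: L=2 ×32, L=4 ×3
  A^-3: L=3 ×21
  A^-5: L=4 ×7
  A^-7: L=5 ×1
Each group contributes A^e * Σ count * d^(L-1):
Powers of d = -A^2 - A^-2: d^2 = A^4 + 2 + A^-4; d^3 = -A^6 - 3*A^2 - 3*A^-2 - A^-6; d^4 = A^8 + 4*A^4 + 6 + 4*A^-4 + A^-8.
  A^7 * (d^3) = -A^13 - 3*A^9 - 3*A^5 - A
  A^5 * (7*d^2) = 7*A^9 + 14*A^5 + 7*A
  A^3 * (19*d + 2*d^3) = -2*A^9 - 25*A^5 - 25*A - 2*A^-3
  A^1 * (21 + 14*d^2) = 14*A^5 + 49*A + 14*A^-3
  A^-1 * (32*d + 3*d^3) = -3*A^5 - 41*A - 41*A^-3 - 3*A^-7
  A^-3 * (21*d^2) = 21*A + 42*A^-3 + 21*A^-7
  A^-5 * (7*d^3) = -7*A - 21*A^-3 - 21*A^-7 - 7*A^-11
  A^-7 * (d^4) = A + 4*A^-3 + 6*A^-7 + 4*A^-11 + A^-15
Summing the groups: <K> = -A^13 + 2*A^9 - 3*A^5 + 4*A - 4*A^-3 + 3*A^-7 - 3*A^-11 + A^-15
Normalise by the writhe: (-A^3)^(-w) = (-A^3)^(1) = -A^3, so f(A) = -A^3 * <K> = A^16 - 2*A^12 + 3*A^8 - 4*A^4 + 4 - 3*A^-4 + 3*A^-8 - A^-12.
Substitute A = t^(-1/4), i.e. A^e → t^(-e/4): V(t) = -t^3 + 3*t^2 - 3*t + 4 - 4*t^-1 + 3*t^-2 - 2*t^-3 + t^-4

Answer: -t^3 + 3*t^2 - 3*t + 4 - 4*t^-1 + 3*t^-2 - 2*t^-3 + t^-4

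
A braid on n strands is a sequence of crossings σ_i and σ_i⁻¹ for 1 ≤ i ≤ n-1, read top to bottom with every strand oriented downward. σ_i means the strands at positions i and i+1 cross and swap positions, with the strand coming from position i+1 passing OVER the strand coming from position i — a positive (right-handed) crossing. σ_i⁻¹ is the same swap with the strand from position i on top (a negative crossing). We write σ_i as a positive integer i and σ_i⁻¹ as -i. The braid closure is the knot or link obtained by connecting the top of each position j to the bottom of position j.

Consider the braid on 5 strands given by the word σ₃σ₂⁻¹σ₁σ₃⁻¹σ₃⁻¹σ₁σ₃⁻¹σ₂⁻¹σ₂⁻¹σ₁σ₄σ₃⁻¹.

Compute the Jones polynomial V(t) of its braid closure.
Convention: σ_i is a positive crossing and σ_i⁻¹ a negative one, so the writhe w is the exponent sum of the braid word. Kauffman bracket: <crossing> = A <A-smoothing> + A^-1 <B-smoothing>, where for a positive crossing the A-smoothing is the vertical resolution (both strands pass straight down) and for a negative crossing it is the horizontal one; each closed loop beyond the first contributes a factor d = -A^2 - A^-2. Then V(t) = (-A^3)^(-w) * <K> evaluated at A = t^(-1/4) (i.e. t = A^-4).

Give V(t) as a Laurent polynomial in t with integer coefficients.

The presented braid s3 s2^-1 s1 s3^-1 s3^-1 s1 s3^-1 s2^-1 s2^-1 s1 s4 s3^-1 on 5 strands reduces by inverse Markov moves (closure unchanged at each step):
  Deconjugate: the word is γ·β·γ⁻¹ with γ = s3 (prefix) and γ⁻¹ = s3^-1 (suffix); strip both.
  Destabilize: the word has the form β·s4 where s4 occurs only as the final letter (β ∈ B_4); drop it and the last strand → 4 strands.
Reduced to β = s2^-1 s1 s3^-1 s3^-1 s1 s3^-1 s2^-1 s2^-1 s1 on 4 strands, 9 crossings.
Compute on β:
Braid: s2^-1 s1 s3^-1 s3^-1 s1 s3^-1 s2^-1 s2^-1 s1 on 4 strands, 9 crossings.
Writhe w = (#positive) - (#negative) = 3 - 6 = -3.
State-sum expansion of <K>. There are 2^9 = 512 states.
Smooth each crossing (0=||, 1=⌣⌢); contribution A^(Σ sign_k(1-2s_k)) * d^(L-1).
Tabulate the states by total A-exponent and number of loops L (A-exp: L × count):
  A^9: L=6 ×1
  A^7: L=5 ×9
  A^5: L=4 ×35, L=6 ×1
  A^3: L=3 ×73, L=5 ×11
  A^1: L=2 ×81, L=4 ×44, L=6 ×1
  A^-1: L=1 ×39, L=3 ×77, L=5 ×10
  A^-3: L=2 ×55, L=4 ×28, L=6 ×1
  A^-5: L=3 ×32, L=5 ×4
  A^-7: L=4 ×9
  A^-9: L=5 ×1
Each group contributes A^e * Σ count * d^(L-1):
Powers of d = -A^2 - A^-2: d^2 = A^4 + 2 + A^-4; d^3 = -A^6 - 3*A^2 - 3*A^-2 - A^-6; d^4 = A^8 + 4*A^4 + 6 + 4*A^-4 + A^-8; d^5 = -A^10 - 5*A^6 - 10*A^2 - 10*A^-2 - 5*A^-6 - A^-10.
  A^9 * (d^5) = -A^19 - 5*A^15 - 10*A^11 - 10*A^7 - 5*A^3 - A^-1
  A^7 * (9*d^4) = 9*A^15 + 36*A^11 + 54*A^7 + 36*A^3 + 9*A^-1
  A^5 * (35*d^3 + d^5) = -A^15 - 40*A^11 - 115*A^7 - 115*A^3 - 40*A^-1 - A^-5
  A^3 * (73*d^2 + 11*d^4) = 11*A^11 + 117*A^7 + 212*A^3 + 117*A^-1 + 11*A^-5
  A^1 * (81*d + 44*d^3 + d^5) = -A^11 - 49*A^7 - 223*A^3 - 223*A^-1 - 49*A^-5 - A^-9
  A^-1 * (39 + 77*d^2 + 10*d^4) = 10*A^7 + 117*A^3 + 253*A^-1 + 117*A^-5 + 10*A^-9
  A^-3 * (55*d + 28*d^3 + d^5) = -A^7 - 33*A^3 - 149*A^-1 - 149*A^-5 - 33*A^-9 - A^-13
  A^-5 * (32*d^2 + 4*d^4) = 4*A^3 + 48*A^-1 + 88*A^-5 + 48*A^-9 + 4*A^-13
  A^-7 * (9*d^3) = -9*A^-1 - 27*A^-5 - 27*A^-9 - 9*A^-13
  A^-9 * (d^4) = A^-1 + 4*A^-5 + 6*A^-9 + 4*A^-13 + A^-17
Summing the groups: <K> = -A^19 + 3*A^15 - 4*A^11 + 6*A^7 - 7*A^3 + 6*A^-1 - 6*A^-5 + 3*A^-9 - 2*A^-13 + A^-17
Normalise by the writhe: (-A^3)^(-w) = (-A^3)^(3) = -A^9, so f(A) = -A^9 * <K> = A^28 - 3*A^24 + 4*A^20 - 6*A^16 + 7*A^12 - 6*A^8 + 6*A^4 - 3 + 2*A^-4 - A^-8.
Substitute A = t^(-1/4), i.e. A^e → t^(-e/4): V(t) = -t^2 + 2*t - 3 + 6*t^-1 - 6*t^-2 + 7*t^-3 - 6*t^-4 + 4*t^-5 - 3*t^-6 + t^-7

Answer: -t^2 + 2*t - 3 + 6*t^-1 - 6*t^-2 + 7*t^-3 - 6*t^-4 + 4*t^-5 - 3*t^-6 + t^-7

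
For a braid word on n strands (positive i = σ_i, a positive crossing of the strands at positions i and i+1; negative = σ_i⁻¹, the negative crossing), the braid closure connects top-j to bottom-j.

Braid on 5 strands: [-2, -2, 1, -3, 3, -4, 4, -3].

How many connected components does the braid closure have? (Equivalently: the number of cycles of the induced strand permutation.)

3

Derivation:
Track the strand permutation on 5 strands, starting from identity.
  step 1: s2^-1 swaps positions 2,3 -> [1 3 2 4 5]
  step 2: s2^-1 swaps positions 2,3 -> [1 2 3 4 5]
  step 3: s1 swaps positions 1,2 -> [2 1 3 4 5]
  step 4: s3^-1 swaps positions 3,4 -> [2 1 4 3 5]
  step 5: s3 swaps positions 3,4 -> [2 1 3 4 5]
  step 6: s4^-1 swaps positions 4,5 -> [2 1 3 5 4]
  step 7: s4 swaps positions 4,5 -> [2 1 3 4 5]
  step 8: s3^-1 swaps positions 3,4 -> [2 1 4 3 5]
Final permutation (position -> original strand): [2 1 4 3 5]
Closure components = cycle count of this permutation = 3.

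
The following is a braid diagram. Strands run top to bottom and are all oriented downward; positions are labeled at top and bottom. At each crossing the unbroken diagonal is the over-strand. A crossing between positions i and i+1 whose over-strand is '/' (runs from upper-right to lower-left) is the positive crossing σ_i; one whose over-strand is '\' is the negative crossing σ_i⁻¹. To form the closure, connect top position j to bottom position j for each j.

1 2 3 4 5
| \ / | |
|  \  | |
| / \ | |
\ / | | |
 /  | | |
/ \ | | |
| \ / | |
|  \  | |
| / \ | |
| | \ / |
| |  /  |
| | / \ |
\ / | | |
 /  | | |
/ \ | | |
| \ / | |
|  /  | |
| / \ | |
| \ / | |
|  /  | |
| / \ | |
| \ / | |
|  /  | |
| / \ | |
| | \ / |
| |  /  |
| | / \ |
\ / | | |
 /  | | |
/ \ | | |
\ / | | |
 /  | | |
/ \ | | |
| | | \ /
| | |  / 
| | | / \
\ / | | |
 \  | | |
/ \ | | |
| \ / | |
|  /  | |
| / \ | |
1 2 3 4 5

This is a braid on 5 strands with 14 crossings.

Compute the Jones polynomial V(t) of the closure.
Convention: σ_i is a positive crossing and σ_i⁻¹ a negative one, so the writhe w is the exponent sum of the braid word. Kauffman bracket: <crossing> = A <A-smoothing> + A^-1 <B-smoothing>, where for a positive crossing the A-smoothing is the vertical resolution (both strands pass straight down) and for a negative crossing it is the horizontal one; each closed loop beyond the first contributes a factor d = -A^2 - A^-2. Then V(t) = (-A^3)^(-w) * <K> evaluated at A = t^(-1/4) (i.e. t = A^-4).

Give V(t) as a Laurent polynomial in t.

t^10 - 3*t^9 + 4*t^8 - 6*t^7 + 6*t^6 - 5*t^5 + 5*t^4 - 2*t^3 + t^2

Derivation:
Reading the diagram top to bottom ('/'-over between positions i,i+1 = s_i, '\'-over = s_i^-1): braid word = s2^-1 s1 s2^-1 s3 s1 s2 s2 s2 s3 s1 s1 s4 s1^-1 s2.
The presented braid s2^-1 s1 s2^-1 s3 s1 s2 s2 s2 s3 s1 s1 s4 s1^-1 s2 on 5 strands reduces by inverse Markov moves (closure unchanged at each step):
  Deconjugate: the word is γ·β·γ⁻¹ with γ = s2^-1 s1 (prefix) and γ⁻¹ = s1^-1 s2 (suffix); strip both.
  Destabilize: the word has the form β·s4 where s4 occurs only as the final letter (β ∈ B_4); drop it and the last strand → 4 strands.
Reduced to β = s2^-1 s3 s1 s2 s2 s2 s3 s1 s1 on 4 strands, 9 crossings.
Compute on β:
Braid: s2^-1 s3 s1 s2 s2 s2 s3 s1 s1 on 4 strands, 9 crossings.
Writhe w = (#positive) - (#negative) = 8 - 1 = 7.
Enumerate smoothing states for the bracket polynomial. There are 2^9 = 512 states.
For each crossing: s=0 is the vertical smoothing, s=1 horizontal. Crossing k contributes A^(sign_k * (1 - 2*s_k)); loop factor d = -A^2 - A^-2.
Tabulate the states by total A-exponent and number of loops L (A-exp: L × count):
  A^9: L=3 ×1
  A^7: L=2 ×5, L=4 ×4
  A^5: L=1 ×6, L=3 ×27, L=5 ×3
  A^3: L=2 ×57, L=4 ×26, L=6 ×1
  A^1: L=1 ×39, L=3 ×77, L=5 ×10
  A^-1: L=2 ×81, L=4 ×44, L=6 ×1
  A^-3: L=3 ×73, L=5 ×11
  A^-5: L=4 ×35, L=6 ×1
  A^-7: L=5 ×9
  A^-9: L=6 ×1
Each group contributes A^e * Σ count * d^(L-1):
Powers of d = -A^2 - A^-2: d^2 = A^4 + 2 + A^-4; d^3 = -A^6 - 3*A^2 - 3*A^-2 - A^-6; d^4 = A^8 + 4*A^4 + 6 + 4*A^-4 + A^-8; d^5 = -A^10 - 5*A^6 - 10*A^2 - 10*A^-2 - 5*A^-6 - A^-10.
  A^9 * (d^2) = A^13 + 2*A^9 + A^5
  A^7 * (5*d + 4*d^3) = -4*A^13 - 17*A^9 - 17*A^5 - 4*A
  A^5 * (6 + 27*d^2 + 3*d^4) = 3*A^13 + 39*A^9 + 78*A^5 + 39*A + 3*A^-3
  A^3 * (57*d + 26*d^3 + d^5) = -A^13 - 31*A^9 - 145*A^5 - 145*A - 31*A^-3 - A^-7
  A^1 * (39 + 77*d^2 + 10*d^4) = 10*A^9 + 117*A^5 + 253*A + 117*A^-3 + 10*A^-7
  A^-1 * (81*d + 44*d^3 + d^5) = -A^9 - 49*A^5 - 223*A - 223*A^-3 - 49*A^-7 - A^-11
  A^-3 * (73*d^2 + 11*d^4) = 11*A^5 + 117*A + 212*A^-3 + 117*A^-7 + 11*A^-11
  A^-5 * (35*d^3 + d^5) = -A^5 - 40*A - 115*A^-3 - 115*A^-7 - 40*A^-11 - A^-15
  A^-7 * (9*d^4) = 9*A + 36*A^-3 + 54*A^-7 + 36*A^-11 + 9*A^-15
  A^-9 * (d^5) = -A - 5*A^-3 - 10*A^-7 - 10*A^-11 - 5*A^-15 - A^-19
Summing the groups: <K> = -A^13 + 2*A^9 - 5*A^5 + 5*A - 6*A^-3 + 6*A^-7 - 4*A^-11 + 3*A^-15 - A^-19
Normalise by the writhe: (-A^3)^(-w) = (-A^3)^(-7) = -A^-21, so f(A) = -A^-21 * <K> = A^-8 - 2*A^-12 + 5*A^-16 - 5*A^-20 + 6*A^-24 - 6*A^-28 + 4*A^-32 - 3*A^-36 + A^-40.
Substitute A = t^(-1/4), i.e. A^e → t^(-e/4): V(t) = t^10 - 3*t^9 + 4*t^8 - 6*t^7 + 6*t^6 - 5*t^5 + 5*t^4 - 2*t^3 + t^2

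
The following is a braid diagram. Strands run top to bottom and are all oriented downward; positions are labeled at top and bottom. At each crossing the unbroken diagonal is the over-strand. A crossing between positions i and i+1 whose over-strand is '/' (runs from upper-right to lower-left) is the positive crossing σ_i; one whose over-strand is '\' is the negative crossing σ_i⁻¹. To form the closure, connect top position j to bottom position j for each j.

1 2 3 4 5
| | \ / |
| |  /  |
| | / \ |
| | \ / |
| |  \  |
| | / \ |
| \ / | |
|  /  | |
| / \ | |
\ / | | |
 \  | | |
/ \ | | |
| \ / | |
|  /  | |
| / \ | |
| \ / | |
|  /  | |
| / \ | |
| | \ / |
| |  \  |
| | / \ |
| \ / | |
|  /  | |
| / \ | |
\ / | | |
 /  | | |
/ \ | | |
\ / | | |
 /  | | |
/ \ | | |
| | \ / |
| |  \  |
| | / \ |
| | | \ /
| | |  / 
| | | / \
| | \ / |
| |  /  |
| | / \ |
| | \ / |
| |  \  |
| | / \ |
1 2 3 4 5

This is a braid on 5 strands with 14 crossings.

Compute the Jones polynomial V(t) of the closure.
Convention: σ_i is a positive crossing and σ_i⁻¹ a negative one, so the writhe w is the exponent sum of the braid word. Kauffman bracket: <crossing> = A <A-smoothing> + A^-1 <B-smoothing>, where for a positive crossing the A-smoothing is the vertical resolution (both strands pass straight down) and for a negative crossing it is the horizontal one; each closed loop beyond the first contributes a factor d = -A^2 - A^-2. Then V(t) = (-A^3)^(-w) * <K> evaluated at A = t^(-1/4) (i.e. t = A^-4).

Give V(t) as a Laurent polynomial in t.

t^7 - 2*t^6 + 3*t^5 - 5*t^4 + 5*t^3 - 4*t^2 + 4*t - 2 + t^-1

Derivation:
Reading the diagram top to bottom ('/'-over between positions i,i+1 = s_i, '\'-over = s_i^-1): braid word = s3 s3^-1 s2 s1^-1 s2 s2 s3^-1 s2 s1 s1 s3^-1 s4 s3 s3^-1.
The presented braid s3 s3^-1 s2 s1^-1 s2 s2 s3^-1 s2 s1 s1 s3^-1 s4 s3 s3^-1 on 5 strands reduces by inverse Markov moves (closure unchanged at each step):
  Deconjugate: the word is γ·β·γ⁻¹ with γ = s3 s3^-1 (prefix) and γ⁻¹ = s3 s3^-1 (suffix); strip both.
  Destabilize: the word has the form β·s4 where s4 occurs only as the final letter (β ∈ B_4); drop it and the last strand → 4 strands.
Reduced to β = s2 s1^-1 s2 s2 s3^-1 s2 s1 s1 s3^-1 on 4 strands, 9 crossings.
Compute on β:
Braid: s2 s1^-1 s2 s2 s3^-1 s2 s1 s1 s3^-1 on 4 strands, 9 crossings.
Writhe w = (#positive) - (#negative) = 6 - 3 = 3.
Enumerate smoothing states for the bracket polynomial. There are 2^9 = 512 states.
Each crossing splits two ways (0=vertical, 1=horizontal). The state's weight is A^(#A-smoothings - #B-smoothings) * d^(loops - 1).
Tabulate the states by total A-exponent and number of loops L (A-exp: L × count):
  A^9: L=3 ×1
  A^7: L=2 ×6, L=4 ×3
  A^5: L=1 ×11, L=3 ×24, L=5 ×1
  A^3: L=2 ×68, L=4 ×16
  A^1: L=1 ×38, L=3 ×85, L=5 ×3
  A^-1: L=2 ×77, L=4 ×49
  A^-3: L=3 ×69, L=5 ×15
  A^-5: L=4 ×34, L=6 ×2
  A^-7: L=5 ×9
  A^-9: L=6 ×1
Each group contributes A^e * Σ count * d^(L-1):
Powers of d = -A^2 - A^-2: d^2 = A^4 + 2 + A^-4; d^3 = -A^6 - 3*A^2 - 3*A^-2 - A^-6; d^4 = A^8 + 4*A^4 + 6 + 4*A^-4 + A^-8; d^5 = -A^10 - 5*A^6 - 10*A^2 - 10*A^-2 - 5*A^-6 - A^-10.
  A^9 * (d^2) = A^13 + 2*A^9 + A^5
  A^7 * (6*d + 3*d^3) = -3*A^13 - 15*A^9 - 15*A^5 - 3*A
  A^5 * (11 + 24*d^2 + d^4) = A^13 + 28*A^9 + 65*A^5 + 28*A + A^-3
  A^3 * (68*d + 16*d^3) = -16*A^9 - 116*A^5 - 116*A - 16*A^-3
  A^1 * (38 + 85*d^2 + 3*d^4) = 3*A^9 + 97*A^5 + 226*A + 97*A^-3 + 3*A^-7
  A^-1 * (77*d + 49*d^3) = -49*A^5 - 224*A - 224*A^-3 - 49*A^-7
  A^-3 * (69*d^2 + 15*d^4) = 15*A^5 + 129*A + 228*A^-3 + 129*A^-7 + 15*A^-11
  A^-5 * (34*d^3 + 2*d^5) = -2*A^5 - 44*A - 122*A^-3 - 122*A^-7 - 44*A^-11 - 2*A^-15
  A^-7 * (9*d^4) = 9*A + 36*A^-3 + 54*A^-7 + 36*A^-11 + 9*A^-15
  A^-9 * (d^5) = -A - 5*A^-3 - 10*A^-7 - 10*A^-11 - 5*A^-15 - A^-19
Summing the groups: <K> = -A^13 + 2*A^9 - 4*A^5 + 4*A - 5*A^-3 + 5*A^-7 - 3*A^-11 + 2*A^-15 - A^-19
Normalise by the writhe: (-A^3)^(-w) = (-A^3)^(-3) = -A^-9, so f(A) = -A^-9 * <K> = A^4 - 2 + 4*A^-4 - 4*A^-8 + 5*A^-12 - 5*A^-16 + 3*A^-20 - 2*A^-24 + A^-28.
Substitute A = t^(-1/4), i.e. A^e → t^(-e/4): V(t) = t^7 - 2*t^6 + 3*t^5 - 5*t^4 + 5*t^3 - 4*t^2 + 4*t - 2 + t^-1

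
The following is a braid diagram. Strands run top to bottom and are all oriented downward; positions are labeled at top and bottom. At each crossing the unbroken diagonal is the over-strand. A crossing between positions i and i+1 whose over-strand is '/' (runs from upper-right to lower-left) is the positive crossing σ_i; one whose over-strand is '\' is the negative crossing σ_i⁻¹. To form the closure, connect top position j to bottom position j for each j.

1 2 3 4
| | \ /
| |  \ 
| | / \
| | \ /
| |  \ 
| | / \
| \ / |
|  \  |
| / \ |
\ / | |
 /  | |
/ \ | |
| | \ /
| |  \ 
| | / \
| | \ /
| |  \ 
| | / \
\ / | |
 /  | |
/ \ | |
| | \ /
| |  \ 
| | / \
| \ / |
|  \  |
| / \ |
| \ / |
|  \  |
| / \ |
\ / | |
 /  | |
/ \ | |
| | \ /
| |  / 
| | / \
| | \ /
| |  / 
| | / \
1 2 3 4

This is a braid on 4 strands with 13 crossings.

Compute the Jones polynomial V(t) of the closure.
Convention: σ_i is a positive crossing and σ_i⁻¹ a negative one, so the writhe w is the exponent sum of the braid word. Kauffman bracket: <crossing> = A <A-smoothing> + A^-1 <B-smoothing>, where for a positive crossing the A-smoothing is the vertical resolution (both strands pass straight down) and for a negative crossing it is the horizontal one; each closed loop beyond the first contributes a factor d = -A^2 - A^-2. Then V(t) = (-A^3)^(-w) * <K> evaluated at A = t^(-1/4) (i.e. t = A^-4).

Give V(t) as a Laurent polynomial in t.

Reading the diagram top to bottom ('/'-over between positions i,i+1 = s_i, '\'-over = s_i^-1): braid word = s3^-1 s3^-1 s2^-1 s1 s3^-1 s3^-1 s1 s3^-1 s2^-1 s2^-1 s1 s3 s3.
The presented braid s3^-1 s3^-1 s2^-1 s1 s3^-1 s3^-1 s1 s3^-1 s2^-1 s2^-1 s1 s3 s3 on 4 strands reduces by inverse Markov moves (closure unchanged at each step):
  Deconjugate: the word is γ·β·γ⁻¹ with γ = s3^-1 s3^-1 (prefix) and γ⁻¹ = s3 s3 (suffix); strip both.
Reduced to β = s2^-1 s1 s3^-1 s3^-1 s1 s3^-1 s2^-1 s2^-1 s1 on 4 strands, 9 crossings.
Compute on β:
Braid: s2^-1 s1 s3^-1 s3^-1 s1 s3^-1 s2^-1 s2^-1 s1 on 4 strands, 9 crossings.
Writhe w = (#positive) - (#negative) = 3 - 6 = -3.
Computing the Kauffman bracket via state sum. There are 2^9 = 512 states.
For each crossing: s=0 is the vertical smoothing, s=1 horizontal. Crossing k contributes A^(sign_k * (1 - 2*s_k)); loop factor d = -A^2 - A^-2.
Tabulate the states by total A-exponent and number of loops L (A-exp: L × count):
  A^9: L=6 ×1
  A^7: L=5 ×9
  A^5: L=4 ×35, L=6 ×1
  A^3: L=3 ×73, L=5 ×11
  A^1: L=2 ×81, L=4 ×44, L=6 ×1
  A^-1: L=1 ×39, L=3 ×77, L=5 ×10
  A^-3: L=2 ×55, L=4 ×28, L=6 ×1
  A^-5: L=3 ×32, L=5 ×4
  A^-7: L=4 ×9
  A^-9: L=5 ×1
Each group contributes A^e * Σ count * d^(L-1):
Powers of d = -A^2 - A^-2: d^2 = A^4 + 2 + A^-4; d^3 = -A^6 - 3*A^2 - 3*A^-2 - A^-6; d^4 = A^8 + 4*A^4 + 6 + 4*A^-4 + A^-8; d^5 = -A^10 - 5*A^6 - 10*A^2 - 10*A^-2 - 5*A^-6 - A^-10.
  A^9 * (d^5) = -A^19 - 5*A^15 - 10*A^11 - 10*A^7 - 5*A^3 - A^-1
  A^7 * (9*d^4) = 9*A^15 + 36*A^11 + 54*A^7 + 36*A^3 + 9*A^-1
  A^5 * (35*d^3 + d^5) = -A^15 - 40*A^11 - 115*A^7 - 115*A^3 - 40*A^-1 - A^-5
  A^3 * (73*d^2 + 11*d^4) = 11*A^11 + 117*A^7 + 212*A^3 + 117*A^-1 + 11*A^-5
  A^1 * (81*d + 44*d^3 + d^5) = -A^11 - 49*A^7 - 223*A^3 - 223*A^-1 - 49*A^-5 - A^-9
  A^-1 * (39 + 77*d^2 + 10*d^4) = 10*A^7 + 117*A^3 + 253*A^-1 + 117*A^-5 + 10*A^-9
  A^-3 * (55*d + 28*d^3 + d^5) = -A^7 - 33*A^3 - 149*A^-1 - 149*A^-5 - 33*A^-9 - A^-13
  A^-5 * (32*d^2 + 4*d^4) = 4*A^3 + 48*A^-1 + 88*A^-5 + 48*A^-9 + 4*A^-13
  A^-7 * (9*d^3) = -9*A^-1 - 27*A^-5 - 27*A^-9 - 9*A^-13
  A^-9 * (d^4) = A^-1 + 4*A^-5 + 6*A^-9 + 4*A^-13 + A^-17
Summing the groups: <K> = -A^19 + 3*A^15 - 4*A^11 + 6*A^7 - 7*A^3 + 6*A^-1 - 6*A^-5 + 3*A^-9 - 2*A^-13 + A^-17
Normalise by the writhe: (-A^3)^(-w) = (-A^3)^(3) = -A^9, so f(A) = -A^9 * <K> = A^28 - 3*A^24 + 4*A^20 - 6*A^16 + 7*A^12 - 6*A^8 + 6*A^4 - 3 + 2*A^-4 - A^-8.
Substitute A = t^(-1/4), i.e. A^e → t^(-e/4): V(t) = -t^2 + 2*t - 3 + 6*t^-1 - 6*t^-2 + 7*t^-3 - 6*t^-4 + 4*t^-5 - 3*t^-6 + t^-7

Answer: -t^2 + 2*t - 3 + 6*t^-1 - 6*t^-2 + 7*t^-3 - 6*t^-4 + 4*t^-5 - 3*t^-6 + t^-7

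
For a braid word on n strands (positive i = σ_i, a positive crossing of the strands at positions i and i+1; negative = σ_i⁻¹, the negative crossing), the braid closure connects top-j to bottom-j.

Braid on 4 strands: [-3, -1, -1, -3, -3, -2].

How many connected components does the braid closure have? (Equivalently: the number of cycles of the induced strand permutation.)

Track the strand permutation on 4 strands, starting from identity.
  step 1: s3^-1 swaps positions 3,4 -> [1 2 4 3]
  step 2: s1^-1 swaps positions 1,2 -> [2 1 4 3]
  step 3: s1^-1 swaps positions 1,2 -> [1 2 4 3]
  step 4: s3^-1 swaps positions 3,4 -> [1 2 3 4]
  step 5: s3^-1 swaps positions 3,4 -> [1 2 4 3]
  step 6: s2^-1 swaps positions 2,3 -> [1 4 2 3]
Final permutation (position -> original strand): [1 4 2 3]
Closure components = cycle count of this permutation = 2.

Answer: 2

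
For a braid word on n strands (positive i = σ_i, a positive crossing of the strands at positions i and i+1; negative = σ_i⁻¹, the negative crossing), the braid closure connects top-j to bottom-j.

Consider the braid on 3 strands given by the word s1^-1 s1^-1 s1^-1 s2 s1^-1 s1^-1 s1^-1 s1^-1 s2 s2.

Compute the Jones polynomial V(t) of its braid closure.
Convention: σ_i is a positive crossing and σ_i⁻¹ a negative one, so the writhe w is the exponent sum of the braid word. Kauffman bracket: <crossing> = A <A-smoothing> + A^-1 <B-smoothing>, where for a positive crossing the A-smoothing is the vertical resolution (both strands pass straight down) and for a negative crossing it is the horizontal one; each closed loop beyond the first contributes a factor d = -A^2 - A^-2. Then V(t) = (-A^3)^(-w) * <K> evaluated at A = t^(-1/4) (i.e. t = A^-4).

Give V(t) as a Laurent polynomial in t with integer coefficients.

-t + 2 - 3*t^-1 + 6*t^-2 - 6*t^-3 + 7*t^-4 - 7*t^-5 + 6*t^-6 - 4*t^-7 + 2*t^-8 - t^-9

Derivation:
Braid: s1^-1 s1^-1 s1^-1 s2 s1^-1 s1^-1 s1^-1 s1^-1 s2 s2 on 3 strands, 10 crossings.
Writhe w = (#positive) - (#negative) = 3 - 7 = -4.
Enumerate smoothing states for the bracket polynomial. There are 2^10 = 1024 states.
Each crossing splits two ways (0=vertical, 1=horizontal). The state's weight is A^(#A-smoothings - #B-smoothings) * d^(loops - 1).
Tabulate the states by total A-exponent and number of loops L (A-exp: L × count):
  A^10: L=8 ×1
  A^8: L=7 ×10
  A^6: L=6 ×44, L=8 ×1
  A^4: L=5 ×112, L=7 ×8
  A^2: L=4 ×182, L=6 ×28
  A^0: L=3 ×194, L=5 ×58
  A^-2: L=2 ×130, L=4 ×79, L=6 ×1
  A^-4: L=1 ×45, L=3 ×70, L=5 ×5
  A^-6: L=2 ×36, L=4 ×9
  A^-8: L=3 ×10
  A^-10: L=4 ×1
Each group contributes A^e * Σ count * d^(L-1):
Powers of d = -A^2 - A^-2: d^2 = A^4 + 2 + A^-4; d^3 = -A^6 - 3*A^2 - 3*A^-2 - A^-6; d^4 = A^8 + 4*A^4 + 6 + 4*A^-4 + A^-8; d^5 = -A^10 - 5*A^6 - 10*A^2 - 10*A^-2 - 5*A^-6 - A^-10; d^6 = A^12 + 6*A^8 + 15*A^4 + 20 + 15*A^-4 + 6*A^-8 + A^-12; d^7 = -A^14 - 7*A^10 - 21*A^6 - 35*A^2 - 35*A^-2 - 21*A^-6 - 7*A^-10 - A^-14.
  A^10 * (d^7) = -A^24 - 7*A^20 - 21*A^16 - 35*A^12 - 35*A^8 - 21*A^4 - 7 - A^-4
  A^8 * (10*d^6) = 10*A^20 + 60*A^16 + 150*A^12 + 200*A^8 + 150*A^4 + 60 + 10*A^-4
  A^6 * (44*d^5 + d^7) = -A^20 - 51*A^16 - 241*A^12 - 475*A^8 - 475*A^4 - 241 - 51*A^-4 - A^-8
  A^4 * (112*d^4 + 8*d^6) = 8*A^16 + 160*A^12 + 568*A^8 + 832*A^4 + 568 + 160*A^-4 + 8*A^-8
  A^2 * (182*d^3 + 28*d^5) = -28*A^12 - 322*A^8 - 826*A^4 - 826 - 322*A^-4 - 28*A^-8
  A^0 * (194*d^2 + 58*d^4) = 58*A^8 + 426*A^4 + 736 + 426*A^-4 + 58*A^-8
  A^-2 * (130*d + 79*d^3 + d^5) = -A^8 - 84*A^4 - 377 - 377*A^-4 - 84*A^-8 - A^-12
  A^-4 * (45 + 70*d^2 + 5*d^4) = 5*A^4 + 90 + 215*A^-4 + 90*A^-8 + 5*A^-12
  A^-6 * (36*d + 9*d^3) = -9 - 63*A^-4 - 63*A^-8 - 9*A^-12
  A^-8 * (10*d^2) = 10*A^-4 + 20*A^-8 + 10*A^-12
  A^-10 * (d^3) = -A^-4 - 3*A^-8 - 3*A^-12 - A^-16
Summing the groups: <K> = -A^24 + 2*A^20 - 4*A^16 + 6*A^12 - 7*A^8 + 7*A^4 - 6 + 6*A^-4 - 3*A^-8 + 2*A^-12 - A^-16
Normalise by the writhe: (-A^3)^(-w) = (-A^3)^(4) = A^12, so f(A) = A^12 * <K> = -A^36 + 2*A^32 - 4*A^28 + 6*A^24 - 7*A^20 + 7*A^16 - 6*A^12 + 6*A^8 - 3*A^4 + 2 - A^-4.
Substitute A = t^(-1/4), i.e. A^e → t^(-e/4): V(t) = -t + 2 - 3*t^-1 + 6*t^-2 - 6*t^-3 + 7*t^-4 - 7*t^-5 + 6*t^-6 - 4*t^-7 + 2*t^-8 - t^-9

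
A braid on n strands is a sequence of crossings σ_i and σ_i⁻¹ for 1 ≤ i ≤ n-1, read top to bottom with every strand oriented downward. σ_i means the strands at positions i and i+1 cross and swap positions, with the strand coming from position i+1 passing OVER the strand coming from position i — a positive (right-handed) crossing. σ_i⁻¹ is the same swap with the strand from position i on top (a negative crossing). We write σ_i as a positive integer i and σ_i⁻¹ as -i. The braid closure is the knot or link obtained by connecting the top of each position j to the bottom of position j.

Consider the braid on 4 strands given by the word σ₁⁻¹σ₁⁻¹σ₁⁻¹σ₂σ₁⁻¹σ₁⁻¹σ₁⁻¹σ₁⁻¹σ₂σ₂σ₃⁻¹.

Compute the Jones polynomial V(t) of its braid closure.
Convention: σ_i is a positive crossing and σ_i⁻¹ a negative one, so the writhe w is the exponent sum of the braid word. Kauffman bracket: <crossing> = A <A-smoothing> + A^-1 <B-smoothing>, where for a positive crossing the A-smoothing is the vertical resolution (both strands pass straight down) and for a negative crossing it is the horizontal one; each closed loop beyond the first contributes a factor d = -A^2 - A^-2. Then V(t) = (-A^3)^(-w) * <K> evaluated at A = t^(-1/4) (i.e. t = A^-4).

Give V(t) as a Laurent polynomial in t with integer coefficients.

The presented braid s1^-1 s1^-1 s1^-1 s2 s1^-1 s1^-1 s1^-1 s1^-1 s2 s2 s3^-1 on 4 strands reduces by inverse Markov moves (closure unchanged at each step):
  Destabilize: the word has the form β·s3^-1 where s3^-1 occurs only as the final letter (β ∈ B_3); drop it and the last strand → 3 strands.
Reduced to β = s1^-1 s1^-1 s1^-1 s2 s1^-1 s1^-1 s1^-1 s1^-1 s2 s2 on 3 strands, 10 crossings.
Compute on β:
Braid: s1^-1 s1^-1 s1^-1 s2 s1^-1 s1^-1 s1^-1 s1^-1 s2 s2 on 3 strands, 10 crossings.
Writhe w = (#positive) - (#negative) = 3 - 7 = -4.
State-sum expansion of <K>. There are 2^10 = 1024 states.
Smooth each crossing (0=||, 1=⌣⌢); contribution A^(Σ sign_k(1-2s_k)) * d^(L-1).
Tabulate the states by total A-exponent and number of loops L (A-exp: L × count):
  A^10: L=8 ×1
  A^8: L=7 ×10
  A^6: L=6 ×44, L=8 ×1
  A^4: L=5 ×112, L=7 ×8
  A^2: L=4 ×182, L=6 ×28
  A^0: L=3 ×194, L=5 ×58
  A^-2: L=2 ×130, L=4 ×79, L=6 ×1
  A^-4: L=1 ×45, L=3 ×70, L=5 ×5
  A^-6: L=2 ×36, L=4 ×9
  A^-8: L=3 ×10
  A^-10: L=4 ×1
Each group contributes A^e * Σ count * d^(L-1):
Powers of d = -A^2 - A^-2: d^2 = A^4 + 2 + A^-4; d^3 = -A^6 - 3*A^2 - 3*A^-2 - A^-6; d^4 = A^8 + 4*A^4 + 6 + 4*A^-4 + A^-8; d^5 = -A^10 - 5*A^6 - 10*A^2 - 10*A^-2 - 5*A^-6 - A^-10; d^6 = A^12 + 6*A^8 + 15*A^4 + 20 + 15*A^-4 + 6*A^-8 + A^-12; d^7 = -A^14 - 7*A^10 - 21*A^6 - 35*A^2 - 35*A^-2 - 21*A^-6 - 7*A^-10 - A^-14.
  A^10 * (d^7) = -A^24 - 7*A^20 - 21*A^16 - 35*A^12 - 35*A^8 - 21*A^4 - 7 - A^-4
  A^8 * (10*d^6) = 10*A^20 + 60*A^16 + 150*A^12 + 200*A^8 + 150*A^4 + 60 + 10*A^-4
  A^6 * (44*d^5 + d^7) = -A^20 - 51*A^16 - 241*A^12 - 475*A^8 - 475*A^4 - 241 - 51*A^-4 - A^-8
  A^4 * (112*d^4 + 8*d^6) = 8*A^16 + 160*A^12 + 568*A^8 + 832*A^4 + 568 + 160*A^-4 + 8*A^-8
  A^2 * (182*d^3 + 28*d^5) = -28*A^12 - 322*A^8 - 826*A^4 - 826 - 322*A^-4 - 28*A^-8
  A^0 * (194*d^2 + 58*d^4) = 58*A^8 + 426*A^4 + 736 + 426*A^-4 + 58*A^-8
  A^-2 * (130*d + 79*d^3 + d^5) = -A^8 - 84*A^4 - 377 - 377*A^-4 - 84*A^-8 - A^-12
  A^-4 * (45 + 70*d^2 + 5*d^4) = 5*A^4 + 90 + 215*A^-4 + 90*A^-8 + 5*A^-12
  A^-6 * (36*d + 9*d^3) = -9 - 63*A^-4 - 63*A^-8 - 9*A^-12
  A^-8 * (10*d^2) = 10*A^-4 + 20*A^-8 + 10*A^-12
  A^-10 * (d^3) = -A^-4 - 3*A^-8 - 3*A^-12 - A^-16
Summing the groups: <K> = -A^24 + 2*A^20 - 4*A^16 + 6*A^12 - 7*A^8 + 7*A^4 - 6 + 6*A^-4 - 3*A^-8 + 2*A^-12 - A^-16
Normalise by the writhe: (-A^3)^(-w) = (-A^3)^(4) = A^12, so f(A) = A^12 * <K> = -A^36 + 2*A^32 - 4*A^28 + 6*A^24 - 7*A^20 + 7*A^16 - 6*A^12 + 6*A^8 - 3*A^4 + 2 - A^-4.
Substitute A = t^(-1/4), i.e. A^e → t^(-e/4): V(t) = -t + 2 - 3*t^-1 + 6*t^-2 - 6*t^-3 + 7*t^-4 - 7*t^-5 + 6*t^-6 - 4*t^-7 + 2*t^-8 - t^-9

Answer: -t + 2 - 3*t^-1 + 6*t^-2 - 6*t^-3 + 7*t^-4 - 7*t^-5 + 6*t^-6 - 4*t^-7 + 2*t^-8 - t^-9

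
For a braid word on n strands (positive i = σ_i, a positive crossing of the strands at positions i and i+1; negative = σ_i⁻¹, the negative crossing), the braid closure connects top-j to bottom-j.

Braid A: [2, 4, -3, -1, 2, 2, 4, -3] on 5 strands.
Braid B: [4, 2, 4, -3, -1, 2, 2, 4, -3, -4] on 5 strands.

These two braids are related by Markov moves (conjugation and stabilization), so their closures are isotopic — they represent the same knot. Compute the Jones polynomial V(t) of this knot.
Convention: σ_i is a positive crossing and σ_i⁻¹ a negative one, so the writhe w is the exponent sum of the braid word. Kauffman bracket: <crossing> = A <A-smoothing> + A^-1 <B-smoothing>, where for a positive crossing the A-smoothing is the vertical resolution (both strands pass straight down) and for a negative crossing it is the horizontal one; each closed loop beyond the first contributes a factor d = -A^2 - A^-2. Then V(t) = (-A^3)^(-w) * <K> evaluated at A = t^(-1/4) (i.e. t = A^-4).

-t^6 + 2*t^5 - 3*t^4 + 4*t^3 - 3*t^2 + 3*t - 2 + t^-1

Derivation:
Markov-equivalent braids have isotopic closures, hence identical knot invariants. Strip the Markov moves from each word to reach a common short braid β, then compute V(t) once on β.
Braid A: s2 s4 s3^-1 s1^-1 s2 s2 s4 s3^-1 on 5 strands has no conjugating prefix/suffix or stabilization to strip; take β = s2 s4 s3^-1 s1^-1 s2 s2 s4 s3^-1.
Braid B: s4 s2 s4 s3^-1 s1^-1 s2 s2 s4 s3^-1 s4^-1 on 5 strands reduces by inverse Markov moves (closure unchanged at each step):
  Deconjugate: the word is γ·β·γ⁻¹ with γ = s4 (prefix) and γ⁻¹ = s4^-1 (suffix); strip both.
Reduced to β = s2 s4 s3^-1 s1^-1 s2 s2 s4 s3^-1 on 5 strands, 8 crossings.
Both give the same β = s2 s4 s3^-1 s1^-1 s2 s2 s4 s3^-1 on 5 strands, so one state sum suffices:
Braid: s2 s4 s3^-1 s1^-1 s2 s2 s4 s3^-1 on 5 strands, 8 crossings.
Writhe w = (#positive) - (#negative) = 5 - 3 = 2.
Computing the Kauffman bracket via state sum. There are 2^8 = 256 states.
For each crossing: s=0 is the vertical smoothing, s=1 horizontal. Crossing k contributes A^(sign_k * (1 - 2*s_k)); loop factor d = -A^2 - A^-2.
Tabulate the states by total A-exponent and number of loops L (A-exp: L × count):
  A^8: L=4 ×1
  A^6: L=3 ×7, L=5 ×1
  A^4: L=2 ×19, L=4 ×9
  A^2: L=1 ×19, L=3 ×35, L=5 ×2
  A^0: L=2 ×48, L=4 ×22
  A^-2: L=3 ×49, L=5 ×7
  A^-4: L=4 ×27, L=6 ×1
  A^-6: L=5 ×8
  A^-8: L=6 ×1
Each group contributes A^e * Σ count * d^(L-1):
Powers of d = -A^2 - A^-2: d^2 = A^4 + 2 + A^-4; d^3 = -A^6 - 3*A^2 - 3*A^-2 - A^-6; d^4 = A^8 + 4*A^4 + 6 + 4*A^-4 + A^-8; d^5 = -A^10 - 5*A^6 - 10*A^2 - 10*A^-2 - 5*A^-6 - A^-10.
  A^8 * (d^3) = -A^14 - 3*A^10 - 3*A^6 - A^2
  A^6 * (7*d^2 + d^4) = A^14 + 11*A^10 + 20*A^6 + 11*A^2 + A^-2
  A^4 * (19*d + 9*d^3) = -9*A^10 - 46*A^6 - 46*A^2 - 9*A^-2
  A^2 * (19 + 35*d^2 + 2*d^4) = 2*A^10 + 43*A^6 + 101*A^2 + 43*A^-2 + 2*A^-6
  A^0 * (48*d + 22*d^3) = -22*A^6 - 114*A^2 - 114*A^-2 - 22*A^-6
  A^-2 * (49*d^2 + 7*d^4) = 7*A^6 + 77*A^2 + 140*A^-2 + 77*A^-6 + 7*A^-10
  A^-4 * (27*d^3 + d^5) = -A^6 - 32*A^2 - 91*A^-2 - 91*A^-6 - 32*A^-10 - A^-14
  A^-6 * (8*d^4) = 8*A^2 + 32*A^-2 + 48*A^-6 + 32*A^-10 + 8*A^-14
  A^-8 * (d^5) = -A^2 - 5*A^-2 - 10*A^-6 - 10*A^-10 - 5*A^-14 - A^-18
Summing the groups: <K> = A^10 - 2*A^6 + 3*A^2 - 3*A^-2 + 4*A^-6 - 3*A^-10 + 2*A^-14 - A^-18
Normalise by the writhe: (-A^3)^(-w) = (-A^3)^(-2) = A^-6, so f(A) = A^-6 * <K> = A^4 - 2 + 3*A^-4 - 3*A^-8 + 4*A^-12 - 3*A^-16 + 2*A^-20 - A^-24.
Substitute A = t^(-1/4), i.e. A^e → t^(-e/4): V(t) = -t^6 + 2*t^5 - 3*t^4 + 4*t^3 - 3*t^2 + 3*t - 2 + t^-1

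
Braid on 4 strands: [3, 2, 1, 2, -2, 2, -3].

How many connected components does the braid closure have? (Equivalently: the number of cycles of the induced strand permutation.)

3

Derivation:
Track the strand permutation on 4 strands, starting from identity.
  step 1: s3 swaps positions 3,4 -> [1 2 4 3]
  step 2: s2 swaps positions 2,3 -> [1 4 2 3]
  step 3: s1 swaps positions 1,2 -> [4 1 2 3]
  step 4: s2 swaps positions 2,3 -> [4 2 1 3]
  step 5: s2^-1 swaps positions 2,3 -> [4 1 2 3]
  step 6: s2 swaps positions 2,3 -> [4 2 1 3]
  step 7: s3^-1 swaps positions 3,4 -> [4 2 3 1]
Final permutation (position -> original strand): [4 2 3 1]
Closure components = cycle count of this permutation = 3.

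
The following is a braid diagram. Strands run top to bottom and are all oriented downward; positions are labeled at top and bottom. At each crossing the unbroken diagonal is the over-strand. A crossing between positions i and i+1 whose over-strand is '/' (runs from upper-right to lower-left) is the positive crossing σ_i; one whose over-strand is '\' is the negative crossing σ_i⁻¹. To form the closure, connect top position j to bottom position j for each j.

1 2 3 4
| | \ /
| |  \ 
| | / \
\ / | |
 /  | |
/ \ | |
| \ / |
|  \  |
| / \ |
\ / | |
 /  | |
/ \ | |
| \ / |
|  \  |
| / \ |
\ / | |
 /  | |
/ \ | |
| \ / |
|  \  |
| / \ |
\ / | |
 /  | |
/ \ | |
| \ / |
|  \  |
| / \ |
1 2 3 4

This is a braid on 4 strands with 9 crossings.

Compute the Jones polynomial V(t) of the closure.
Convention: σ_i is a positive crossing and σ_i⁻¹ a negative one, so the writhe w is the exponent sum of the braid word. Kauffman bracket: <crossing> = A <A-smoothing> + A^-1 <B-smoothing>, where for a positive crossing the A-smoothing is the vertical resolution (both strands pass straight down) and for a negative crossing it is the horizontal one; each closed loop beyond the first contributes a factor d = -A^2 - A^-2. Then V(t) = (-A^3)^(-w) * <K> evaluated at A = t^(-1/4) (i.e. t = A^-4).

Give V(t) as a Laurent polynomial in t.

t^4 - 4*t^3 + 6*t^2 - 7*t + 9 - 7*t^-1 + 6*t^-2 - 4*t^-3 + t^-4

Derivation:
Reading the diagram top to bottom ('/'-over between positions i,i+1 = s_i, '\'-over = s_i^-1): braid word = s3^-1 s1 s2^-1 s1 s2^-1 s1 s2^-1 s1 s2^-1.
Braid: s3^-1 s1 s2^-1 s1 s2^-1 s1 s2^-1 s1 s2^-1 on 4 strands, 9 crossings.
Writhe w = (#positive) - (#negative) = 4 - 5 = -1.
State-sum expansion of <K>. There are 2^9 = 512 states.
Each crossing splits two ways (0=vertical, 1=horizontal). The state's weight is A^(#A-smoothings - #B-smoothings) * d^(loops - 1).
Tabulate the states by total A-exponent and number of loops L (A-exp: L × count):
  A^9: L=5 ×1
  A^7: L=4 ×8, L=6 ×1
  A^5: L=3 ×28, L=5 ×8
  A^3: L=2 ×52, L=4 ×32
  A^1: L=1 ×45, L=3 ×77, L=5 ×4
  A^-1: L=2 ×97, L=4 ×29
  A^-3: L=3 ×80, L=5 ×4
  A^-5: L=4 ×36
  A^-7: L=5 ×9
  A^-9: L=6 ×1
Each group contributes A^e * Σ count * d^(L-1):
Powers of d = -A^2 - A^-2: d^2 = A^4 + 2 + A^-4; d^3 = -A^6 - 3*A^2 - 3*A^-2 - A^-6; d^4 = A^8 + 4*A^4 + 6 + 4*A^-4 + A^-8; d^5 = -A^10 - 5*A^6 - 10*A^2 - 10*A^-2 - 5*A^-6 - A^-10.
  A^9 * (d^4) = A^17 + 4*A^13 + 6*A^9 + 4*A^5 + A
  A^7 * (8*d^3 + d^5) = -A^17 - 13*A^13 - 34*A^9 - 34*A^5 - 13*A - A^-3
  A^5 * (28*d^2 + 8*d^4) = 8*A^13 + 60*A^9 + 104*A^5 + 60*A + 8*A^-3
  A^3 * (52*d + 32*d^3) = -32*A^9 - 148*A^5 - 148*A - 32*A^-3
  A^1 * (45 + 77*d^2 + 4*d^4) = 4*A^9 + 93*A^5 + 223*A + 93*A^-3 + 4*A^-7
  A^-1 * (97*d + 29*d^3) = -29*A^5 - 184*A - 184*A^-3 - 29*A^-7
  A^-3 * (80*d^2 + 4*d^4) = 4*A^5 + 96*A + 184*A^-3 + 96*A^-7 + 4*A^-11
  A^-5 * (36*d^3) = -36*A - 108*A^-3 - 108*A^-7 - 36*A^-11
  A^-7 * (9*d^4) = 9*A + 36*A^-3 + 54*A^-7 + 36*A^-11 + 9*A^-15
  A^-9 * (d^5) = -A - 5*A^-3 - 10*A^-7 - 10*A^-11 - 5*A^-15 - A^-19
Summing the groups: <K> = -A^13 + 4*A^9 - 6*A^5 + 7*A - 9*A^-3 + 7*A^-7 - 6*A^-11 + 4*A^-15 - A^-19
Normalise by the writhe: (-A^3)^(-w) = (-A^3)^(1) = -A^3, so f(A) = -A^3 * <K> = A^16 - 4*A^12 + 6*A^8 - 7*A^4 + 9 - 7*A^-4 + 6*A^-8 - 4*A^-12 + A^-16.
Substitute A = t^(-1/4), i.e. A^e → t^(-e/4): V(t) = t^4 - 4*t^3 + 6*t^2 - 7*t + 9 - 7*t^-1 + 6*t^-2 - 4*t^-3 + t^-4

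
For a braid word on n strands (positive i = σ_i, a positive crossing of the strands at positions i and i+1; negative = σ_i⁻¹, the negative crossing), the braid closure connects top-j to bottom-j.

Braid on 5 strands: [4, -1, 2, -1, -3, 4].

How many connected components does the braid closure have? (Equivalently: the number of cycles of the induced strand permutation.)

Track the strand permutation on 5 strands, starting from identity.
  step 1: s4 swaps positions 4,5 -> [1 2 3 5 4]
  step 2: s1^-1 swaps positions 1,2 -> [2 1 3 5 4]
  step 3: s2 swaps positions 2,3 -> [2 3 1 5 4]
  step 4: s1^-1 swaps positions 1,2 -> [3 2 1 5 4]
  step 5: s3^-1 swaps positions 3,4 -> [3 2 5 1 4]
  step 6: s4 swaps positions 4,5 -> [3 2 5 4 1]
Final permutation (position -> original strand): [3 2 5 4 1]
Closure components = cycle count of this permutation = 3.

Answer: 3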